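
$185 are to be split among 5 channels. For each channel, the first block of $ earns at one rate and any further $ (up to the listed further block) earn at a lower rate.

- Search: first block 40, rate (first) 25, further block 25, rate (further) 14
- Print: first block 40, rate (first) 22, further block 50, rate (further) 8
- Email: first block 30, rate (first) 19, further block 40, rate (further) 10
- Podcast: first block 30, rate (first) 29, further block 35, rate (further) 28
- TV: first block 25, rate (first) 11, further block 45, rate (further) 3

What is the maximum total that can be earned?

4440

Treat each block as its own option and order by rate: Podcast/T1 29 > Podcast/T2 28 > Search/T1 25 > Print/T1 22 > Email/T1 19 > Search/T2 14 > TV/T1 11 > Email/T2 10 > Print/T2 8 > TV/T2 3.
Podcast T1 at 29: fill all 30 — 155 left.
Podcast T2 at 28: fill all 35 — 120 left.
Search T1 at 25: fill all 40 — 80 left.
Print T1 at 22: fill all 40 — 40 left.
Email/T1 (19): +30 — 10 left.
Search T2 at 14: only 10 left, fill 10.
Total = 29×30 + 28×35 + 25×40 + 22×40 + 19×30 + 14×10 = 4440.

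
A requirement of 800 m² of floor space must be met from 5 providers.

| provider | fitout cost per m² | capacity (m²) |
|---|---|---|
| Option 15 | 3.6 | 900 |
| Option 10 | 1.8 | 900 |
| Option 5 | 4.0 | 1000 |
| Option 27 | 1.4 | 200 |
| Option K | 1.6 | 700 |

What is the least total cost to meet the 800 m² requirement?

1240

Use providers in increasing cost order.
Take 200 from Option 27 at 1.4 → need 600 more.
Take 600 from Option K at 1.6 to finish.
Option 10, Option 15, Option 5: unused.
Cost = 200×1.4 + 600×1.6 = 1240.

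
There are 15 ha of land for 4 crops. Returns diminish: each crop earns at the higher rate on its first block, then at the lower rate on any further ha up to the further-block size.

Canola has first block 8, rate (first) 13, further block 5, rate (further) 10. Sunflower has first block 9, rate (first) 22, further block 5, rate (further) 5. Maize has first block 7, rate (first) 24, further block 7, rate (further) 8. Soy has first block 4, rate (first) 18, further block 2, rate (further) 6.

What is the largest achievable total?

344

Treat each block as its own option and order by rate: Maize/first 24 > Sunflower/first 22 > Soy/first 18 > Canola/first 13 > Canola/second 10 > Maize/second 8 > Soy/second 6 > Sunflower/second 5.
Maize/first (24): +7 ; 8 left.
Sunflower/first: +8 of 9 at 22; pool empty.
Total = 24×7 + 22×8 = 344.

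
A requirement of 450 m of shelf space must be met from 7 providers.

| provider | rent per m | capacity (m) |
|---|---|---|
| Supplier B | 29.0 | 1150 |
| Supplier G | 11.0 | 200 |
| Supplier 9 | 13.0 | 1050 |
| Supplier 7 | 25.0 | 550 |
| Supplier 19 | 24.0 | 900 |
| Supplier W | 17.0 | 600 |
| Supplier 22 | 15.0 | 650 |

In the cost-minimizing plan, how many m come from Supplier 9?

250

Fill from the cheapest provider first.
Take 200 from Supplier G at 11.0 — need 250 more.
Take 250 from Supplier 9 at 13.0 to finish.
Supplier 22, Supplier W, Supplier 19, Supplier 7, Supplier B: unused.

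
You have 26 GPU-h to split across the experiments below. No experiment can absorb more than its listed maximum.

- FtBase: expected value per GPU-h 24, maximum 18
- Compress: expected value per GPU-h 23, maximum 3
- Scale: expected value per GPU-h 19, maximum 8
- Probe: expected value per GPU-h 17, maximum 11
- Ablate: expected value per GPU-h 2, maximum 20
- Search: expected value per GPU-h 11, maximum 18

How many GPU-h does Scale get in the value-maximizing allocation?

Highest expected value per GPU-h first: FtBase 24 > Compress 23 > Scale 19 > Probe 17 > Search 11 > Ablate 2.
FtBase: +18 to 18 (cap) — 8 left.
Give Compress 3 to hit its cap of 3 — 5 left.
Scale has room for 8 but only 5 remain, so it gets 5.

5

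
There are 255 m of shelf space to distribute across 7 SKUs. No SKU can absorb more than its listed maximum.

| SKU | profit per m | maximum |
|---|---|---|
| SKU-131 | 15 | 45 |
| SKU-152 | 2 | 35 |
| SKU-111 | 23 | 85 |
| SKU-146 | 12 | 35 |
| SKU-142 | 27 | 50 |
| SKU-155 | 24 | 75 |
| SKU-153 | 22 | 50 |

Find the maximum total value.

Order the SKUs by profit per m: SKU-142 27 > SKU-155 24 > SKU-111 23 > SKU-153 22 > SKU-131 15 > SKU-146 12 > SKU-152 2.
SKU-142 takes 50 to reach its cap of 50 ; 205 left.
SKU-155 takes 75 to reach its cap of 75 ; 130 left.
Give SKU-111 85 to hit its cap of 85 ; 45 left.
SKU-153 has room for 50 but only 45 remain, so it gets 45.
Total = 23×85 + 27×50 + 24×75 + 22×45 = 6095.

6095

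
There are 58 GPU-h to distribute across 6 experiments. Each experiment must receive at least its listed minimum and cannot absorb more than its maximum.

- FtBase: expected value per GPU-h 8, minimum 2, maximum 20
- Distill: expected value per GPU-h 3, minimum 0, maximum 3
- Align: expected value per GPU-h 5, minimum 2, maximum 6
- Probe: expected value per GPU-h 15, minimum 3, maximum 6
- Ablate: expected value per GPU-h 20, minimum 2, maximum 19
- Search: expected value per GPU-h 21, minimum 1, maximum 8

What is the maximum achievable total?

Meeting every minimum uses 2+0+2+3+2+1 = 10 GPU-h, leaving 48.
Highest expected value per GPU-h first: Search 21 > Ablate 20 > Probe 15 > FtBase 8 > Align 5 > Distill 3.
Search: +7 to 8 (cap) → 41 left.
Ablate: +17 to 19 (cap) → 24 left.
Probe: +3 to 6 (cap) → 21 left.
FtBase takes 18 more to reach its cap of 20 → 3 left.
Align: +3 (room for 4) → 5. Pool exhausted.
Total = 8×20 + 5×5 + 15×6 + 20×19 + 21×8 = 823.

823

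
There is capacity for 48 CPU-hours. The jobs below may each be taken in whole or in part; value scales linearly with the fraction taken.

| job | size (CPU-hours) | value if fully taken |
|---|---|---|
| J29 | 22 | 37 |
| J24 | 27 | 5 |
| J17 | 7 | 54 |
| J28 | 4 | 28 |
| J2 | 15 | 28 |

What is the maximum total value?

Sort by value density: J17 54/7≈7.71, J28 28/4≈7, J2 28/15≈1.87, J29 37/22≈1.68, J24 5/27≈0.185.
Take all of J17 (7 CPU-hours, value 54) ; 41 CPU-hours left.
J28: take in full, 4 CPU-hours for value 28 ; 37 left.
All 15 CPU-hours of J2 fit (value 28) ; 22 remain.
All 22 CPU-hours of J29 fit (value 37) ; 0 remain.
Total value = 147.

147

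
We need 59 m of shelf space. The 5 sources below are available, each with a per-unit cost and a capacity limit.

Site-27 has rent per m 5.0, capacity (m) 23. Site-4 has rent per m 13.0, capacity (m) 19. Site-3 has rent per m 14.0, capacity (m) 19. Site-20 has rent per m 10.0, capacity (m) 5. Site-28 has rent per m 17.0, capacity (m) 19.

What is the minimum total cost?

Cheapest first:
Site-27 (5.0): use full 23 ; 36 m to go.
Take 5 from Site-20 at 10.0 ; need 31 more.
Take 19 from Site-4 at 13.0 ; need 12 more.
Site-3 at 14.0: take 12 of its 19 ; requirement met.
Site-28: unused.
Cost = 23×5.0 + 5×10.0 + 19×13.0 + 12×14.0 = 580.

580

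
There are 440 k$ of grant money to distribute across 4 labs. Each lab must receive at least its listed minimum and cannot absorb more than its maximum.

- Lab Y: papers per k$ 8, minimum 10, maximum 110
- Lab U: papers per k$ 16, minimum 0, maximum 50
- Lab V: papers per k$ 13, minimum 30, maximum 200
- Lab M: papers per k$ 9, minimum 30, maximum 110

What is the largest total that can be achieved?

Meeting every minimum uses 10+0+30+30 = 70 k$, leaving 370.
Order the labs by papers per k$: Lab U 16 > Lab V 13 > Lab M 9 > Lab Y 8.
Lab U takes 50 more to reach its cap of 50 → 320 left.
Lab V takes 170 more to reach its cap of 200 → 150 left.
Lab M takes 80 more to reach its cap of 110 → 70 left.
Lab Y has room for 100 more but only 70 remain, so it gets 80.
Total = 8×80 + 16×50 + 13×200 + 9×110 = 5030.

5030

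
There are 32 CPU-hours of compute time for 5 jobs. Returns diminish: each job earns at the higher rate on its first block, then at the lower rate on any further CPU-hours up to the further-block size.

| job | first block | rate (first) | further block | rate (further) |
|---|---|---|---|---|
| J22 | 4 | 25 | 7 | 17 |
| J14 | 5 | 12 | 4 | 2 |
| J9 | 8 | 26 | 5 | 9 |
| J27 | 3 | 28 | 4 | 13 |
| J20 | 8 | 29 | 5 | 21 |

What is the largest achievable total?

Rank every tier by rate: J20/first 29 > J27/first 28 > J9/first 26 > J22/first 25 > J20/second 21 > J22/second 17 > J27/second 13 > J14/first 12 > J9/second 9 > J14/second 2.
J20 first at 29: fill all 8 ; 24 left.
Fill J27 first block (3 at 28) ; 21 left.
J9 first at 26: fill all 8 ; 13 left.
Fill J22 first block (4 at 25) ; 9 left.
J20 second at 21: fill all 5 ; 4 left.
4 remain; put them into J22 second at 17.
Total = 29×8 + 28×3 + 26×8 + 25×4 + 21×5 + 17×4 = 797.

797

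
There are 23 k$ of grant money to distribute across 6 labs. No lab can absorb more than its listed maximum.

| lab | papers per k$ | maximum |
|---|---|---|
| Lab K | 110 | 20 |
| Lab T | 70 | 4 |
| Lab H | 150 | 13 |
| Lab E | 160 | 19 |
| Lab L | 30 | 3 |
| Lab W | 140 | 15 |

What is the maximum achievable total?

3640

Rank by papers per k$: Lab E 160 > Lab H 150 > Lab W 140 > Lab K 110 > Lab T 70 > Lab L 30.
Lab E takes 19 to reach its cap of 19 → 4 left.
Lab H: +4 (room for 13) → 4. Pool exhausted.
Total = 150×4 + 160×19 = 3640.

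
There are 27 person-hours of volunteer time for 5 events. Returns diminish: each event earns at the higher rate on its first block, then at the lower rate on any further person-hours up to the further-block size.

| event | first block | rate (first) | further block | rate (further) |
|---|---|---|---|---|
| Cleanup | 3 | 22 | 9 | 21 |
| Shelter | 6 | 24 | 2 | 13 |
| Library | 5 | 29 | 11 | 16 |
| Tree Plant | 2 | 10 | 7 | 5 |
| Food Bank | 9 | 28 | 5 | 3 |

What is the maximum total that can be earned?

691

Rank every tier by rate: Library/first 29 > Food Bank/first 28 > Shelter/first 24 > Cleanup/first 22 > Cleanup/second 21 > Library/second 16 > Shelter/second 13 > Tree Plant/first 10 > Tree Plant/second 5 > Food Bank/second 3.
Library/first (29): +5 ; 22 left.
Food Bank/first (28): +9 ; 13 left.
Shelter first at 24: fill all 6 ; 7 left.
Cleanup/first (22): +3 ; 4 left.
Cleanup second at 21: only 4 left, fill 4.
Total = 29×5 + 28×9 + 24×6 + 22×3 + 21×4 = 691.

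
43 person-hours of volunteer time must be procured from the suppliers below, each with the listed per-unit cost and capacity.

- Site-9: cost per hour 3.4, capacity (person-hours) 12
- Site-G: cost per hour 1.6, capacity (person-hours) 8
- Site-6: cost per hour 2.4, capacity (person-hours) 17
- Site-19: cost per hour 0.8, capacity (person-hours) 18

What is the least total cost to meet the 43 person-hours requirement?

Fill from the cheapest supplier first.
Site-19 (0.8): use full 18 ; 25 person-hours to go.
Site-G (1.6): use full 8 ; 17 person-hours to go.
Site-6 at 2.4: take all 17 person-hours ; 0 still needed.
Site-9: unused.
Cost = 18×0.8 + 8×1.6 + 17×2.4 = 68.

68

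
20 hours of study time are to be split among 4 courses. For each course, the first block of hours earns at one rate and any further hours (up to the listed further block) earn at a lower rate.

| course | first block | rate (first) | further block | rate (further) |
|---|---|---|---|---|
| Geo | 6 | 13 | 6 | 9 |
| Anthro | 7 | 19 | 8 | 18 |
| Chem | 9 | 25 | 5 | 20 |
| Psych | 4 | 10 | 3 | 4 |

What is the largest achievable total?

Rank every tier by rate: Chem/first 25 > Chem/second 20 > Anthro/first 19 > Anthro/second 18 > Geo/first 13 > Psych/first 10 > Geo/second 9 > Psych/second 4.
Chem/first (25): +9 — 11 left.
Chem second at 20: fill all 5 — 6 left.
6 remain; put them into Anthro first at 19.
Total = 25×9 + 20×5 + 19×6 = 439.

439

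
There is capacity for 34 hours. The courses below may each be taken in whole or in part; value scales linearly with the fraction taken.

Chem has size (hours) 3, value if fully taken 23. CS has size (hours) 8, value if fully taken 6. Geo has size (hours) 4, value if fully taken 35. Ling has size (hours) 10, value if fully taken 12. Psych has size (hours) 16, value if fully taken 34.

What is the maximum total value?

Sort by value density: Geo 35/4≈8.75, Chem 23/3≈7.67, Psych 34/16≈2.12, Ling 12/10≈1.2, CS 6/8≈0.75.
Take all of Geo (4 hours, value 35) — 30 hours left.
Chem: take in full, 3 hours for value 23 — 27 left.
Psych: take in full, 16 hours for value 34 — 11 left.
Ling: take in full, 10 hours for value 12 — 1 left.
Fill the last 1 hours with part of CS: 1/8 of it earns 0.75.
Total value = 104.75.

104.75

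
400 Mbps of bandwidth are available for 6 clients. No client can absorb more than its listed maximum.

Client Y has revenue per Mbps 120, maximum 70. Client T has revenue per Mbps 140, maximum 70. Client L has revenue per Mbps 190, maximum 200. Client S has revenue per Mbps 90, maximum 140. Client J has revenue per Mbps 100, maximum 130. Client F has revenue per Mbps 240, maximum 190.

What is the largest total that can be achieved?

Highest revenue per Mbps first: Client F 240 > Client L 190 > Client T 140 > Client Y 120 > Client J 100 > Client S 90.
Give Client F 190 to hit its cap of 190 — 210 left.
Give Client L 200 to hit its cap of 200 — 10 left.
Client T has room for 70 but only 10 remain, so it gets 10.
Total = 140×10 + 190×200 + 240×190 = 85000.

85000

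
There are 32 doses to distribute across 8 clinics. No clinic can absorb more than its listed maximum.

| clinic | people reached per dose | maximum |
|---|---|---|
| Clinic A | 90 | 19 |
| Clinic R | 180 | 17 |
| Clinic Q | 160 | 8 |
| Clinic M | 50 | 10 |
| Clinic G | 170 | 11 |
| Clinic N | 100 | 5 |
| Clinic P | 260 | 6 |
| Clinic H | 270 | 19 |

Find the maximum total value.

Highest people reached per dose first: Clinic H 270 > Clinic P 260 > Clinic R 180 > Clinic G 170 > Clinic Q 160 > Clinic N 100 > Clinic A 90 > Clinic M 50.
Clinic H takes 19 to reach its cap of 19 — 13 left.
Give Clinic P 6 to hit its cap of 6 — 7 left.
Clinic R has room for 17 but only 7 remain, so it gets 7.
Total = 180×7 + 260×6 + 270×19 = 7950.

7950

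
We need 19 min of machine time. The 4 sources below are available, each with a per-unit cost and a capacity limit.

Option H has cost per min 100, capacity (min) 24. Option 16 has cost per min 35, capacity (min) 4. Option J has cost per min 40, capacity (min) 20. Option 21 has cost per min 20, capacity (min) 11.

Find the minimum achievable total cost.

Cheapest first:
Option 21 (20): use full 11 ; 8 min to go.
Option 16 (35): use full 4 ; 4 min to go.
Option J at 40: take 4 of its 20 ; requirement met.
Option H: unused.
Cost = 11×20 + 4×35 + 4×40 = 520.

520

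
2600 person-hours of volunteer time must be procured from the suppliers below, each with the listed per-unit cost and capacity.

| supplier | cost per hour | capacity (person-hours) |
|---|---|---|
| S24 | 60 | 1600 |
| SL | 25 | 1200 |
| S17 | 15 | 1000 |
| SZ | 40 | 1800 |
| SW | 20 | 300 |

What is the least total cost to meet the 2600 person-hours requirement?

Cheapest first:
Take 1000 from S17 at 15 — need 1600 more.
SW (20): use full 300 — 1300 person-hours to go.
Take 1200 from SL at 25 — need 100 more.
SZ at 40: take 100 of its 1800 — requirement met.
S24: unused.
Cost = 1000×15 + 300×20 + 1200×25 + 100×40 = 55000.

55000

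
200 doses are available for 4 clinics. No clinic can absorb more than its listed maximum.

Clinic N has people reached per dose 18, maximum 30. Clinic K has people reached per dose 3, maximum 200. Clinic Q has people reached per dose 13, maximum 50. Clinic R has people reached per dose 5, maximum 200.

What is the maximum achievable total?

1790

Rank by people reached per dose: Clinic N 18 > Clinic Q 13 > Clinic R 5 > Clinic K 3.
Clinic N: +30 to 30 (cap) — 170 left.
Clinic Q: +50 to 50 (cap) — 120 left.
Clinic R has room for 200 but only 120 remain, so it gets 120.
Total = 18×30 + 13×50 + 5×120 = 1790.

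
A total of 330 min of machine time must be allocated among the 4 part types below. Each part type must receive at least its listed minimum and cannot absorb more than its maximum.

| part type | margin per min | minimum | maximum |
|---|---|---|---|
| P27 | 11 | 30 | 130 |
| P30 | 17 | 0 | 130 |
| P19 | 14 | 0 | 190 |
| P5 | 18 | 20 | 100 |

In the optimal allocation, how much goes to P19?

Meeting every minimum uses 30+0+0+20 = 50 min, leaving 280.
Highest margin per min first: P5 18 > P30 17 > P19 14 > P27 11.
Give P5 80 more to hit its cap of 100 ; 200 left.
P30: +130 to 130 (cap) ; 70 left.
Only 70 left; P19 takes them to reach 70.

70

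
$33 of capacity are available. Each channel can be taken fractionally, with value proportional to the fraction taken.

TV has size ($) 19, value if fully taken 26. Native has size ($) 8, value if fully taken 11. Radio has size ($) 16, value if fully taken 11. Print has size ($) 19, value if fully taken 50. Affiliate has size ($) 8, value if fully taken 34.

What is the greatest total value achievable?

92.25

Best value per unit of size first: Affiliate 34/8≈4.25, Print 50/19≈2.63, Native 11/8≈1.38, TV 26/19≈1.37, Radio 11/16≈0.688.
All 8 $ of Affiliate fit (value 34) ; 25 remain.
Print: take in full, 19 $ for value 50 ; 6 left.
Only 6 $ remain; take 6/8 of Native for value 11×6/8 = 8.25.
Total value = 92.25.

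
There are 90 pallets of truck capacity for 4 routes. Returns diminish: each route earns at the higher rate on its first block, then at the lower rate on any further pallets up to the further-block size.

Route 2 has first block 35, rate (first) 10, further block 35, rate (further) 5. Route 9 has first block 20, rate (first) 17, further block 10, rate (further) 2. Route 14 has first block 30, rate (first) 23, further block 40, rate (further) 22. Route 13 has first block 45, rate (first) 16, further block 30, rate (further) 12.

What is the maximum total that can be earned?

Rank every tier by rate: Route 14/T1 23 > Route 14/T2 22 > Route 9/T1 17 > Route 13/T1 16 > Route 13/T2 12 > Route 2/T1 10 > Route 2/T2 5 > Route 9/T2 2.
Route 14 T1 at 23: fill all 30 ; 60 left.
Route 14/T2 (22): +40 ; 20 left.
Route 9/T1 (17): +20 ; 0 left.
Total = 23×30 + 22×40 + 17×20 = 1910.

1910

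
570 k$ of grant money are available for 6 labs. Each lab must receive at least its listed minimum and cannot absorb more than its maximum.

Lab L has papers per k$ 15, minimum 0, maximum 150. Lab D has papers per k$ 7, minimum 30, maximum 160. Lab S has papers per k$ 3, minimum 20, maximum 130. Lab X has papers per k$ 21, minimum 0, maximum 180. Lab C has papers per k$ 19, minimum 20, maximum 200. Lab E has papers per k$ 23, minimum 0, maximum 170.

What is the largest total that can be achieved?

Meeting every minimum uses 0+30+20+0+20+0 = 70 k$, leaving 500.
Highest papers per k$ first: Lab E 23 > Lab X 21 > Lab C 19 > Lab L 15 > Lab D 7 > Lab S 3.
Lab E: +170 to 170 (cap) — 330 left.
Lab X: +180 to 180 (cap) — 150 left.
Lab C has room for 180 more but only 150 remain, so it gets 170.
Total = 7×30 + 3×20 + 21×180 + 19×170 + 23×170 = 11190.

11190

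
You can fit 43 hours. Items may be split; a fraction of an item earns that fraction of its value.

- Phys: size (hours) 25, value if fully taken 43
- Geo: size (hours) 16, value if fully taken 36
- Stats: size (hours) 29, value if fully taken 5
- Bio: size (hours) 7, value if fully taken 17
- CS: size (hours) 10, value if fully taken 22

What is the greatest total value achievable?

92.2

Best value per unit of size first: Bio 17/7≈2.43, Geo 36/16≈2.25, CS 22/10≈2.2, Phys 43/25≈1.72, Stats 5/29≈0.172.
All 7 hours of Bio fit (value 17) — 36 remain.
All 16 hours of Geo fit (value 36) — 20 remain.
CS: take in full, 10 hours for value 22 — 10 left.
Only 10 hours remain; take 10/25 of Phys for value 43×10/25 = 17.2.
Total value = 92.2.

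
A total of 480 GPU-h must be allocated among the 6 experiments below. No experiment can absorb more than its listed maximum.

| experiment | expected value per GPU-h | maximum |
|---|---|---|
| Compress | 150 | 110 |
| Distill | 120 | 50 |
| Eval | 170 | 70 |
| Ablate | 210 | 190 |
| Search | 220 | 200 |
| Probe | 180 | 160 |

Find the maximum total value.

100100

Rank by expected value per GPU-h: Search 220 > Ablate 210 > Probe 180 > Eval 170 > Compress 150 > Distill 120.
Give Search 200 to hit its cap of 200 — 280 left.
Ablate: +190 to 190 (cap) — 90 left.
Probe: +90 (room for 160) → 90. Pool exhausted.
Total = 210×190 + 220×200 + 180×90 = 100100.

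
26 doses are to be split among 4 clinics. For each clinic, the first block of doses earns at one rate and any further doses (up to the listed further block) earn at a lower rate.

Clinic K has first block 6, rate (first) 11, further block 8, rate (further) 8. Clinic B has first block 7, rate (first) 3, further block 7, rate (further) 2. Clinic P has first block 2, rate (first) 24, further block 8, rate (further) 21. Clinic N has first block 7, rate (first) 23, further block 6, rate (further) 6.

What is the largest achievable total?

467

Order all 8 blocks by rate: Clinic P/first 24 > Clinic N/first 23 > Clinic P/second 21 > Clinic K/first 11 > Clinic K/second 8 > Clinic N/second 6 > Clinic B/first 3 > Clinic B/second 2.
Clinic P/first (24): +2 — 24 left.
Fill Clinic N first block (7 at 23) — 17 left.
Fill Clinic P second block (8 at 21) — 9 left.
Clinic K first at 11: fill all 6 — 3 left.
3 remain; put them into Clinic K second at 8.
Total = 24×2 + 23×7 + 21×8 + 11×6 + 8×3 = 467.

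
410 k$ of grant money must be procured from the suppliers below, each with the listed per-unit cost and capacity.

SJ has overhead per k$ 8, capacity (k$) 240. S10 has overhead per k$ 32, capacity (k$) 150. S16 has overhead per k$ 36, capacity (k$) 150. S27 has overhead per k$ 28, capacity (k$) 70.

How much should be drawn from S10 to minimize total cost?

Use suppliers in increasing cost order.
Take 240 from SJ at 8 → need 170 more.
S27 at 28: take all 70 k$ → 100 still needed.
S10 at 32: take 100 of its 150 → requirement met.
S16: unused.

100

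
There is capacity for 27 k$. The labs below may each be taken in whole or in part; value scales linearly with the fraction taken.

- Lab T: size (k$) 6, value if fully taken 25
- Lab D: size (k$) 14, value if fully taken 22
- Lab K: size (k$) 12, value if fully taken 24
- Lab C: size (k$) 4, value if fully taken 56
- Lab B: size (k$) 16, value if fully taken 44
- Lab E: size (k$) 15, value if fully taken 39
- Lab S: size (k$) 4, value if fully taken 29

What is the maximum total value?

Best value per unit of size first: Lab C 56/4≈14, Lab S 29/4≈7.25, Lab T 25/6≈4.17, Lab B 44/16≈2.75, Lab E 39/15≈2.6, Lab K 24/12≈2, Lab D 22/14≈1.57.
All 4 k$ of Lab C fit (value 56) — 23 remain.
All 4 k$ of Lab S fit (value 29) — 19 remain.
Take all of Lab T (6 k$, value 25) — 13 k$ left.
Only 13 k$ remain; take 13/16 of Lab B for value 44×13/16 = 35.75.
Total value = 145.75.

145.75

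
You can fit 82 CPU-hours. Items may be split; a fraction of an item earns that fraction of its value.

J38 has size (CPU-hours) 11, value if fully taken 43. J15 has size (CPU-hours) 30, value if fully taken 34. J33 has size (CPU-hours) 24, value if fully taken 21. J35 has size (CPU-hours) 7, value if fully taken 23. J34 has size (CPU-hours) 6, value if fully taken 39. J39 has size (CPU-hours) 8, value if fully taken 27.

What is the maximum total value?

Rank by value-to-size ratio: J34 39/6≈6.5, J38 43/11≈3.91, J39 27/8≈3.38, J35 23/7≈3.29, J15 34/30≈1.13, J33 21/24≈0.875.
All 6 CPU-hours of J34 fit (value 39) — 76 remain.
J38: take in full, 11 CPU-hours for value 43 — 65 left.
Take all of J39 (8 CPU-hours, value 27) — 57 CPU-hours left.
Take all of J35 (7 CPU-hours, value 23) — 50 CPU-hours left.
Take all of J15 (30 CPU-hours, value 34) — 20 CPU-hours left.
Only 20 CPU-hours remain; take 20/24 of J33 for value 21×20/24 = 17.5.
Total value = 183.5.

183.5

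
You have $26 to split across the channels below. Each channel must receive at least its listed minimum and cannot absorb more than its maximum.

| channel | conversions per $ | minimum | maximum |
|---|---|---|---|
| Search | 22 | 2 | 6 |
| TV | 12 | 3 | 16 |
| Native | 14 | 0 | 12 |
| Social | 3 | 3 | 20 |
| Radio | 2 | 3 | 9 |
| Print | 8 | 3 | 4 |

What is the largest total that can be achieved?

319

Meeting every minimum uses 2+3+0+3+3+3 = 14 $, leaving 12.
Order the channels by conversions per $: Search 22 > Native 14 > TV 12 > Print 8 > Social 3 > Radio 2.
Search takes 4 more to reach its cap of 6 → 8 left.
Only 8 left; Native takes them to reach 8.
Total = 22×6 + 12×3 + 14×8 + 3×3 + 2×3 + 8×3 = 319.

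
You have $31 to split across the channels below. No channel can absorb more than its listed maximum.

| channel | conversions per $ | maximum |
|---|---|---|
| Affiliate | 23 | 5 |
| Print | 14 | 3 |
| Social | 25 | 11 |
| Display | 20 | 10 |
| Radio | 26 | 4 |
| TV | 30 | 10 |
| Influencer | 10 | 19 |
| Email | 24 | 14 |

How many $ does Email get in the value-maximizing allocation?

Rank by conversions per $: TV 30 > Radio 26 > Social 25 > Email 24 > Affiliate 23 > Display 20 > Print 14 > Influencer 10.
Give TV 10 to hit its cap of 10 — 21 left.
Radio: +4 to 4 (cap) — 17 left.
Social: +11 to 11 (cap) — 6 left.
Email: +6 (room for 14) → 6. Pool exhausted.

6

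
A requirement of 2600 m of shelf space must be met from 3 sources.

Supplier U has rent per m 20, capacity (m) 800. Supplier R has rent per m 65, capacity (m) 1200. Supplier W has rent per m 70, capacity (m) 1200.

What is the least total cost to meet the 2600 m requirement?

136000

Cheapest first:
Take 800 from Supplier U at 20 ; need 1800 more.
Supplier R at 65: take all 1200 m ; 600 still needed.
Take 600 from Supplier W at 70 to finish.
Cost = 800×20 + 1200×65 + 600×70 = 136000.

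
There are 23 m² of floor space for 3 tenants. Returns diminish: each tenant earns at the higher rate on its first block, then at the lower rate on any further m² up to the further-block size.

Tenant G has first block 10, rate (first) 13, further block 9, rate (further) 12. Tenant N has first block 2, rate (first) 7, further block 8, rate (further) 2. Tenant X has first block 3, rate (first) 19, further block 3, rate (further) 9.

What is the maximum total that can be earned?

304

Treat each block as its own option and order by rate: Tenant X/tier1 19 > Tenant G/tier1 13 > Tenant G/tier2 12 > Tenant X/tier2 9 > Tenant N/tier1 7 > Tenant N/tier2 2.
Tenant X/tier1 (19): +3 — 20 left.
Fill Tenant G tier1 block (10 at 13) — 10 left.
Tenant G/tier2 (12): +9 — 1 left.
Tenant X/tier2: +1 of 3 at 9; pool empty.
Total = 19×3 + 13×10 + 12×9 + 9×1 = 304.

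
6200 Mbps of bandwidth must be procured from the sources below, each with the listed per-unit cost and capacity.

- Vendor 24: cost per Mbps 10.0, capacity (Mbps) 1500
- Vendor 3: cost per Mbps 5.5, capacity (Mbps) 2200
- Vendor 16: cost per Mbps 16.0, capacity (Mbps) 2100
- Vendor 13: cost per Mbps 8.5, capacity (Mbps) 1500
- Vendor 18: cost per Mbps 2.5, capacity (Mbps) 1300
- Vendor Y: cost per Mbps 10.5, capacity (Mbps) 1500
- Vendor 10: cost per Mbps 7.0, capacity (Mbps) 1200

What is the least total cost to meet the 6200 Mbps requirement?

Fill from the cheapest source first.
Vendor 18 at 2.5: take all 1300 Mbps ; 4900 still needed.
Take 2200 from Vendor 3 at 5.5 ; need 2700 more.
Vendor 10 at 7.0: take all 1200 Mbps ; 1500 still needed.
Take 1500 from Vendor 13 at 8.5 ; need 0 more.
Vendor 24, Vendor Y, Vendor 16: unused.
Cost = 1300×2.5 + 2200×5.5 + 1200×7.0 + 1500×8.5 = 36500.

36500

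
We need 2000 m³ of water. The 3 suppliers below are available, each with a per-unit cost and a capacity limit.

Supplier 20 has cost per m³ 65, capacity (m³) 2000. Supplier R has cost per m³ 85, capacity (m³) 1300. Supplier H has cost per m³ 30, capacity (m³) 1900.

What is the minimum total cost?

Cheapest first:
Take 1900 from Supplier H at 30 ; need 100 more.
Supplier 20 at 65: take 100 of its 2000 ; requirement met.
Supplier R: unused.
Cost = 1900×30 + 100×65 = 63500.

63500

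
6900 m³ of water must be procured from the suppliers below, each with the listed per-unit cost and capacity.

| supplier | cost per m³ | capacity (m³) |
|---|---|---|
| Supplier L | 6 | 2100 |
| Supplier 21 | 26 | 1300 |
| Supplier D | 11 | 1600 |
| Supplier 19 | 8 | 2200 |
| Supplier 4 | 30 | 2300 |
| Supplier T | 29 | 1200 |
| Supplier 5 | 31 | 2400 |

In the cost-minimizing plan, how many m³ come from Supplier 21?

1000

Cheapest first:
Take 2100 from Supplier L at 6 ; need 4800 more.
Supplier 19 at 8: take all 2200 m³ ; 2600 still needed.
Supplier D (11): use full 1600 ; 1000 m³ to go.
Take 1000 from Supplier 21 at 26 to finish.
Supplier T, Supplier 4, Supplier 5: unused.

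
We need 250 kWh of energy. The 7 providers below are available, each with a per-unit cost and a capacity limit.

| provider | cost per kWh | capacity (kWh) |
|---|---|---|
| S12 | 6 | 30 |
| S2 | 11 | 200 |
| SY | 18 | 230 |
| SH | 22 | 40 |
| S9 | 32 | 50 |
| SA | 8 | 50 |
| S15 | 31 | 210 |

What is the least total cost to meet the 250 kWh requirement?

2450

Fill from the cheapest provider first.
Take 30 from S12 at 6 — need 220 more.
SA at 8: take all 50 kWh — 170 still needed.
Take 170 from S2 at 11 to finish.
SY, SH, S15, S9: unused.
Cost = 30×6 + 50×8 + 170×11 = 2450.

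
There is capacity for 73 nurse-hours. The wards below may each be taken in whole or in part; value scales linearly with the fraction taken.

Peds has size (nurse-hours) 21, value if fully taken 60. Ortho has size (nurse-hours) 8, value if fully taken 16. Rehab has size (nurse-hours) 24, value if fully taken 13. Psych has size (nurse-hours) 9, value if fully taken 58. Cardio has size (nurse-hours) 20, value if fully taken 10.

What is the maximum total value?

152.5

Best value per unit of size first: Psych 58/9≈6.44, Peds 60/21≈2.86, Ortho 16/8≈2, Rehab 13/24≈0.542, Cardio 10/20≈0.5.
Take all of Psych (9 nurse-hours, value 58) — 64 nurse-hours left.
Take all of Peds (21 nurse-hours, value 60) — 43 nurse-hours left.
Ortho: take in full, 8 nurse-hours for value 16 — 35 left.
All 24 nurse-hours of Rehab fit (value 13) — 11 remain.
Fill the last 11 nurse-hours with part of Cardio: 11/20 of it earns 5.5.
Total value = 152.5.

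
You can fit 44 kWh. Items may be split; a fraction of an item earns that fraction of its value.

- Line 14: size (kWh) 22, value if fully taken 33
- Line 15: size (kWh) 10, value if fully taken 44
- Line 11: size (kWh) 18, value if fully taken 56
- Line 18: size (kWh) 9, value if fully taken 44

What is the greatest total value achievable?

154.5

Rank by value-to-size ratio: Line 18 44/9≈4.89, Line 15 44/10≈4.4, Line 11 56/18≈3.11, Line 14 33/22≈1.5.
Line 18: take in full, 9 kWh for value 44 → 35 left.
Line 15: take in full, 10 kWh for value 44 → 25 left.
Line 11: take in full, 18 kWh for value 56 → 7 left.
7 kWh left: a 7/22 share of Line 14 gives 33×7/22 = 10.5.
Total value = 154.5.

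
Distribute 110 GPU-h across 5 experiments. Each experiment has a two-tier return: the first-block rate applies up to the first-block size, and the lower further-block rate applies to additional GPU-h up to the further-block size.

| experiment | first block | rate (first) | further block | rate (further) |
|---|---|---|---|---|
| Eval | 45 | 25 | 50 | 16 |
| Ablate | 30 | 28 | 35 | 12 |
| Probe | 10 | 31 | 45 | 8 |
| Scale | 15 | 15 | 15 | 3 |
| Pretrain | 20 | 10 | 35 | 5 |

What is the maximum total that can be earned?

2675

Treat each block as its own option and order by rate: Probe/T1 31 > Ablate/T1 28 > Eval/T1 25 > Eval/T2 16 > Scale/T1 15 > Ablate/T2 12 > Pretrain/T1 10 > Probe/T2 8 > Pretrain/T2 5 > Scale/T2 3.
Probe T1 at 31: fill all 10 ; 100 left.
Fill Ablate T1 block (30 at 28) ; 70 left.
Eval T1 at 25: fill all 45 ; 25 left.
Eval/T2: +25 of 50 at 16; pool empty.
Total = 31×10 + 28×30 + 25×45 + 16×25 = 2675.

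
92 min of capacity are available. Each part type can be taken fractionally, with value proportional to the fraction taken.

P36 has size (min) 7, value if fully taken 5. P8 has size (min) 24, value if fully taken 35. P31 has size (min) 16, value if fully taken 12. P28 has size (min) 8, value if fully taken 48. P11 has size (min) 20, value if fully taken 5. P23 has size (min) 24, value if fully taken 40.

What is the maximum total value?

143.25

Rank by value-to-size ratio: P28 48/8≈6, P23 40/24≈1.67, P8 35/24≈1.46, P31 12/16≈0.75, P36 5/7≈0.714, P11 5/20≈0.25.
P28: take in full, 8 min for value 48 — 84 left.
P23: take in full, 24 min for value 40 — 60 left.
P8: take in full, 24 min for value 35 — 36 left.
Take all of P31 (16 min, value 12) — 20 min left.
P36: take in full, 7 min for value 5 — 13 left.
Fill the last 13 min with part of P11: 13/20 of it earns 3.25.
Total value = 143.25.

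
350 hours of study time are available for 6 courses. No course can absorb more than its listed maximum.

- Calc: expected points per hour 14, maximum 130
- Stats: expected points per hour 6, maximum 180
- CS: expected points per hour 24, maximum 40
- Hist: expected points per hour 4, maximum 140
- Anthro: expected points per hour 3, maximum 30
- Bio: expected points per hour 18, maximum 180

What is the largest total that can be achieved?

6020

Rank by expected points per hour: CS 24 > Bio 18 > Calc 14 > Stats 6 > Hist 4 > Anthro 3.
CS: +40 to 40 (cap) — 310 left.
Bio: +180 to 180 (cap) — 130 left.
Calc: +130 to 130 (cap) — 0 left.
Total = 14×130 + 24×40 + 18×180 = 6020.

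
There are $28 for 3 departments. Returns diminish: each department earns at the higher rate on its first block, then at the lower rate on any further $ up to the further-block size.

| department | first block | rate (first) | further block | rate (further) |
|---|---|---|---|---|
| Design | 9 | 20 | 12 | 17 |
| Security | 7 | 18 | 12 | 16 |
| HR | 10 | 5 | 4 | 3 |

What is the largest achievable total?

Rank every tier by rate: Design/tier1 20 > Security/tier1 18 > Design/tier2 17 > Security/tier2 16 > HR/tier1 5 > HR/tier2 3.
Fill Design tier1 block (9 at 20) — 19 left.
Fill Security tier1 block (7 at 18) — 12 left.
Design tier2 at 17: fill all 12 — 0 left.
Total = 20×9 + 18×7 + 17×12 = 510.

510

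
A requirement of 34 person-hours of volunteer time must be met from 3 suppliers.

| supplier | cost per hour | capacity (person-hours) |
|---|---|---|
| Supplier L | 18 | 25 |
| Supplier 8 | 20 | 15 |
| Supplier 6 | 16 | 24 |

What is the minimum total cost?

Cheapest first:
Take 24 from Supplier 6 at 16 ; need 10 more.
Supplier L at 18: take 10 of its 25 ; requirement met.
Supplier 8: unused.
Cost = 24×16 + 10×18 = 564.

564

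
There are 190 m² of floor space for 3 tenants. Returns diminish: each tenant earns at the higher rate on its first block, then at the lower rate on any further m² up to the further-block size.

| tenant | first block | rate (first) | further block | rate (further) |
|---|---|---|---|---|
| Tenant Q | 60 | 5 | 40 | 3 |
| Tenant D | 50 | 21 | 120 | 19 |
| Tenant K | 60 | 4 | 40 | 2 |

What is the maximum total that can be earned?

Order all 6 blocks by rate: Tenant D/tier1 21 > Tenant D/tier2 19 > Tenant Q/tier1 5 > Tenant K/tier1 4 > Tenant Q/tier2 3 > Tenant K/tier2 2.
Fill Tenant D tier1 block (50 at 21) — 140 left.
Tenant D/tier2 (19): +120 — 20 left.
20 remain; put them into Tenant Q tier1 at 5.
Total = 21×50 + 19×120 + 5×20 = 3430.

3430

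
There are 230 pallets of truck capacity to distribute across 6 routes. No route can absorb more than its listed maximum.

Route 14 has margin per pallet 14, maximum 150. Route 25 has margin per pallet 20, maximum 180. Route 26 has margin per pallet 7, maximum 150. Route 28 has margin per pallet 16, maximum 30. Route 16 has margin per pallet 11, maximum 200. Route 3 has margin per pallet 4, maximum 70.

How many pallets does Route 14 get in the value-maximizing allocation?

Order the routes by margin per pallet: Route 25 20 > Route 28 16 > Route 14 14 > Route 16 11 > Route 26 7 > Route 3 4.
Give Route 25 180 to hit its cap of 180 ; 50 left.
Route 28: +30 to 30 (cap) ; 20 left.
Route 14: +20 (room for 150) → 20. Pool exhausted.

20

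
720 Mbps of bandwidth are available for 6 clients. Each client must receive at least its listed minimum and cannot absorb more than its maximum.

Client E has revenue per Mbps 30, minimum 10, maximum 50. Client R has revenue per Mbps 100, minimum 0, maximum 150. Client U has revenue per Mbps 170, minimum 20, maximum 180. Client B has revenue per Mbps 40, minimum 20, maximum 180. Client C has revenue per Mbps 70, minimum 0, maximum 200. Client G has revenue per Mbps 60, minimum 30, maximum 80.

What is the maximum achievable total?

Meeting every minimum uses 10+0+20+20+0+30 = 80 Mbps, leaving 640.
Highest revenue per Mbps first: Client U 170 > Client R 100 > Client C 70 > Client G 60 > Client B 40 > Client E 30.
Client U takes 160 more to reach its cap of 180 → 480 left.
Client R takes 150 more to reach its cap of 150 → 330 left.
Give Client C 200 more to hit its cap of 200 → 130 left.
Client G: +50 to 80 (cap) → 80 left.
Client B has room for 160 more but only 80 remain, so it gets 100.
Total = 30×10 + 100×150 + 170×180 + 40×100 + 70×200 + 60×80 = 68700.

68700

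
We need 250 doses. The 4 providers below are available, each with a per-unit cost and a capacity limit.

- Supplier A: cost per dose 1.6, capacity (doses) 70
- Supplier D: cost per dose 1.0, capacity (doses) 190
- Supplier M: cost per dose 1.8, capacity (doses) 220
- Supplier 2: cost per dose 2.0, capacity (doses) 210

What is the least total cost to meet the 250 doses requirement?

286

Fill from the cheapest provider first.
Take 190 from Supplier D at 1.0 → need 60 more.
Supplier A (1.6): take the remaining 60 → done.
Supplier M, Supplier 2: unused.
Cost = 190×1.0 + 60×1.6 = 286.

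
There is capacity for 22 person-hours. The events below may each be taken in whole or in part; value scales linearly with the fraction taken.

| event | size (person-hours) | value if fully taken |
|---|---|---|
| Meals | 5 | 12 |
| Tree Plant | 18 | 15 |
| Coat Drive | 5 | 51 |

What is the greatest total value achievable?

Best value per unit of size first: Coat Drive 51/5≈10.2, Meals 12/5≈2.4, Tree Plant 15/18≈0.833.
All 5 person-hours of Coat Drive fit (value 51) → 17 remain.
All 5 person-hours of Meals fit (value 12) → 12 remain.
Fill the last 12 person-hours with part of Tree Plant: 12/18 of it earns 10.
Total value = 73.

73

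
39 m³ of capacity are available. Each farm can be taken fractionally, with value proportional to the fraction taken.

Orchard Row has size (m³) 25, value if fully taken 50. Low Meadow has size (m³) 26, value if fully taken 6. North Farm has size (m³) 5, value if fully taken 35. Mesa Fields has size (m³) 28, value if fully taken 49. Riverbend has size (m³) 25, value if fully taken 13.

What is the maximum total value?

Best value per unit of size first: North Farm 35/5≈7, Orchard Row 50/25≈2, Mesa Fields 49/28≈1.75, Riverbend 13/25≈0.52, Low Meadow 6/26≈0.231.
Take all of North Farm (5 m³, value 35) → 34 m³ left.
Orchard Row: take in full, 25 m³ for value 50 → 9 left.
9 m³ left: a 9/28 share of Mesa Fields gives 49×9/28 = 15.75.
Total value = 100.75.

100.75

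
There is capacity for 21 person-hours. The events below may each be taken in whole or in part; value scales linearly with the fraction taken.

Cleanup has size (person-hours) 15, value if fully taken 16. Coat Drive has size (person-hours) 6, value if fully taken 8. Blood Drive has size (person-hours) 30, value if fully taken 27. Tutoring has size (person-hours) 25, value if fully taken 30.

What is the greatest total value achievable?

26

Best value per unit of size first: Coat Drive 8/6≈1.33, Tutoring 30/25≈1.2, Cleanup 16/15≈1.07, Blood Drive 27/30≈0.9.
Coat Drive: take in full, 6 person-hours for value 8 ; 15 left.
Fill the last 15 person-hours with part of Tutoring: 15/25 of it earns 18.
Total value = 26.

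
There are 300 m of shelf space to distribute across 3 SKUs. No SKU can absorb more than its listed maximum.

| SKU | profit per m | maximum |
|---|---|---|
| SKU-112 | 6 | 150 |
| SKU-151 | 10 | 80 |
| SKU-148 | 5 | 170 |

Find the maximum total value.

Highest profit per m first: SKU-151 10 > SKU-112 6 > SKU-148 5.
Give SKU-151 80 to hit its cap of 80 ; 220 left.
Give SKU-112 150 to hit its cap of 150 ; 70 left.
Only 70 left; SKU-148 takes them to reach 70.
Total = 6×150 + 10×80 + 5×70 = 2050.

2050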